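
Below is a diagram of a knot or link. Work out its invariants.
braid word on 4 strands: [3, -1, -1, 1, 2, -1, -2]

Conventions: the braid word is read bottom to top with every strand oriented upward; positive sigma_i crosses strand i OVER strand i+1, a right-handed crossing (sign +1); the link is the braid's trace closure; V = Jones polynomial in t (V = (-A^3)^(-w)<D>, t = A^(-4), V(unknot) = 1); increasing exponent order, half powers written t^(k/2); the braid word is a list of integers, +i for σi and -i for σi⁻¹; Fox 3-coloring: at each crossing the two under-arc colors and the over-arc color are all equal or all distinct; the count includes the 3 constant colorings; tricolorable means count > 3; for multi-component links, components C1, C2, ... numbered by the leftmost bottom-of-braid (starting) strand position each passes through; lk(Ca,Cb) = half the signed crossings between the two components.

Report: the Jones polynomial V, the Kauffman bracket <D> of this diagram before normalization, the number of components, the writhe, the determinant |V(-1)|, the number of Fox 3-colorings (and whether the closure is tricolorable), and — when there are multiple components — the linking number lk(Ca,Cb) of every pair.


V(t) = 1
bracket: -A^-3, w = -1
1 component, writhe -1, over 7 crossings
det 1, colorings 3 of 3^7 — not tricolorable
observation: w = -1 (over 7 crossings) is diagram-only; (-A^3)^(1) removes it from V


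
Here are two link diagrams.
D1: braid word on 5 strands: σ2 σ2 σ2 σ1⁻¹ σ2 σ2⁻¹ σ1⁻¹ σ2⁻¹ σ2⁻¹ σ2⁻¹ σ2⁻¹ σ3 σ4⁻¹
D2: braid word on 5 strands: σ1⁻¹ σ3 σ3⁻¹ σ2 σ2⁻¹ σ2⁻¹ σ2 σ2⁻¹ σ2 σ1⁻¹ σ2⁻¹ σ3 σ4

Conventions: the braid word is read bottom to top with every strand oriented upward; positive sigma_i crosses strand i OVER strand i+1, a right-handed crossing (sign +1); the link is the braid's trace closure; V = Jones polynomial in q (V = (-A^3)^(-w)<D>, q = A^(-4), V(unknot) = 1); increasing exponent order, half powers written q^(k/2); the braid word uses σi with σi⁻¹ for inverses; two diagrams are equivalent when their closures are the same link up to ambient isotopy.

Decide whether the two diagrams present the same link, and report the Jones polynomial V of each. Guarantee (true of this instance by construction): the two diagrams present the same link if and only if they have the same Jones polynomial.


equivalent: yes
D1 (bracket A^-7 + A; 13 crossings at w = -3): V = -q^(-5/2) - q^(-1/2)
V(D2) = -q^(-5/2) - q^(-1/2)  (w -1, c 13, <D> = A^-1 + A^7)
key observation: D2 (13 crossings) and D1 (13) are Markov-related braid presentations


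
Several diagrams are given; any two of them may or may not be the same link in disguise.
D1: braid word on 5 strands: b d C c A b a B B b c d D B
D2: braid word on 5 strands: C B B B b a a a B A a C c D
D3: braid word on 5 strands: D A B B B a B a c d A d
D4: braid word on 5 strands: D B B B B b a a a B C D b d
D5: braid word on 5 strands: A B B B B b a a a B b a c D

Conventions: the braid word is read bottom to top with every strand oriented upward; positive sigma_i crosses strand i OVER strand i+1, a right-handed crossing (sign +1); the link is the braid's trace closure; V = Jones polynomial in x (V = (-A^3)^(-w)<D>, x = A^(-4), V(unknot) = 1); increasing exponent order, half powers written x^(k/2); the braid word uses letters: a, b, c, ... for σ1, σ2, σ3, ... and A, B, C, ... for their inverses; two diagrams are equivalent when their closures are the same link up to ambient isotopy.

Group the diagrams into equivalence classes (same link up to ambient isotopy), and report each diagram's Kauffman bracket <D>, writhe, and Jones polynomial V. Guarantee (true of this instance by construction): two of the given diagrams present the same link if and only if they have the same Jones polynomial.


grouping into links: {D1} | {D2, D4, D5} | {D3}
V(D1) = 1  (w +2, c 14, <D> = A^6)
V(D2) = -x^-3 + x^-2 - x^-1 + 3 - x + x^2 - x^3  [14 crossings, <D> = -A^-18 + A^-14 - A^-10 + 3A^-6 - A^-2 + A^2 - A^6, w = -2]
V(D3) = -x^-4 + x^-3 + x^-1  (w -2, c 12, <D> = A^-2 + A^6 - A^10)
V(D4) = -x^-3 + x^-2 - x^-1 + 3 - x + x^2 - x^3  [14 crossings, <D> = -A^-18 + A^-14 - A^-10 + 3A^-6 - A^-2 + A^2 - A^6, w = -2]
V(D5) = -x^-3 + x^-2 - x^-1 + 3 - x + x^2 - x^3  (w 0, c 14, <D> = -A^-12 + A^-8 - A^-4 + 3 - A^4 + A^8 - A^12)
why: 3 classes among 5 diagrams; unequal V(x) rules out equality


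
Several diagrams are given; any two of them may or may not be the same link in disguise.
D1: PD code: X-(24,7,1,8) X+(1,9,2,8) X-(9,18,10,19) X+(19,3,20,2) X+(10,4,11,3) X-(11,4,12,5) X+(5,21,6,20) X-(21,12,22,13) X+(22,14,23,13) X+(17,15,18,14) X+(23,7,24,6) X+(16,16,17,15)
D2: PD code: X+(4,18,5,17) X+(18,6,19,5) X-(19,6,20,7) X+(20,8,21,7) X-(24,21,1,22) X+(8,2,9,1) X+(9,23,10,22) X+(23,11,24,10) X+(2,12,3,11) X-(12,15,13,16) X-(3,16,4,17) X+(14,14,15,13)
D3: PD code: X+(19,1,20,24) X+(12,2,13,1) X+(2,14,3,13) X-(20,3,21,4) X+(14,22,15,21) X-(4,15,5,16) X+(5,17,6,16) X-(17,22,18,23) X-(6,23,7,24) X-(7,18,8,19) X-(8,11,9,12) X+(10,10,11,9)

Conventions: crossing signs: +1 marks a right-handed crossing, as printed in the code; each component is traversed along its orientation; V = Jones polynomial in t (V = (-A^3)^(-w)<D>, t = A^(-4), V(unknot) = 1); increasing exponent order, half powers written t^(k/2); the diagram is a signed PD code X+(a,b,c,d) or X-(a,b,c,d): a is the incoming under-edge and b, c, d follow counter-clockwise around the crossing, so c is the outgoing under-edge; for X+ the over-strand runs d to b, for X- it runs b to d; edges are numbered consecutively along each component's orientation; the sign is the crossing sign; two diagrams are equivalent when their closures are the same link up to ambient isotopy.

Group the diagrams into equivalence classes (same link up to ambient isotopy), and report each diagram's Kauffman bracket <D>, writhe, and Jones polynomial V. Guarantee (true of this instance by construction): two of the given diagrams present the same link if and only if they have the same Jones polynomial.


equivalence classes: {D1} | {D2} | {D3}
D1 (bracket -A^-4 + 1 + A^8; 12 crossings at w = +4): V = t + t^3 - t^4
V(D2) = t - t^2 + 2t^3 - t^4 + t^5 - t^6  [12 crossings, <D> = -A^-12 + A^-8 - A^-4 + 2 - A^4 + A^8, w = +4]
V(D3) = t^-2 - t^-1 + 1 - t + t^2  [12 crossings, <D> = A^-8 - A^-4 + 1 - A^4 + A^8, w = 0]
key observation: 3 classes among 3 diagrams; unequal V(t) rules out equality


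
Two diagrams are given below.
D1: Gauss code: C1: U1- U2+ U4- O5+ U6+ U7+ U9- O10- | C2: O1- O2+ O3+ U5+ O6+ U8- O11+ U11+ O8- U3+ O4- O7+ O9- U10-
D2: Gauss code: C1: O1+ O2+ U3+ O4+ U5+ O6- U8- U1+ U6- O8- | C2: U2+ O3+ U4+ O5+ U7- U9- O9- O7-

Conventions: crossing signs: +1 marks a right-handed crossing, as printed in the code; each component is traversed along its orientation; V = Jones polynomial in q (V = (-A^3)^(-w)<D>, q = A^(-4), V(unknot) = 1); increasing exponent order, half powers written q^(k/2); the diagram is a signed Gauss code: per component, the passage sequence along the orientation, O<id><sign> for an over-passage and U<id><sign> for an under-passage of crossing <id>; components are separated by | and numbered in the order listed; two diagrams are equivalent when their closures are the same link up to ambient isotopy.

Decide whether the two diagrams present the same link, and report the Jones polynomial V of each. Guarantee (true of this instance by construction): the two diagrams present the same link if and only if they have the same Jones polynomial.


equivalent: no
V(D1) = -q^(-3/2) + q^(-1/2) - 2q^(1/2) + q^(3/2) - 2q^(5/2) + q^(7/2)  (w +1, c 11, <D> = -A^-11 + 2A^-7 - A^-3 + 2A - A^5 + A^9)
D2 (bracket A^-19 - A^-15 + A^-11 + A^-3; 9 crossings at w = +1): V = -q^(3/2) - q^(7/2) + q^(9/2) - q^(11/2)
why: comparing 2 Jones polynomials yields 2 groups


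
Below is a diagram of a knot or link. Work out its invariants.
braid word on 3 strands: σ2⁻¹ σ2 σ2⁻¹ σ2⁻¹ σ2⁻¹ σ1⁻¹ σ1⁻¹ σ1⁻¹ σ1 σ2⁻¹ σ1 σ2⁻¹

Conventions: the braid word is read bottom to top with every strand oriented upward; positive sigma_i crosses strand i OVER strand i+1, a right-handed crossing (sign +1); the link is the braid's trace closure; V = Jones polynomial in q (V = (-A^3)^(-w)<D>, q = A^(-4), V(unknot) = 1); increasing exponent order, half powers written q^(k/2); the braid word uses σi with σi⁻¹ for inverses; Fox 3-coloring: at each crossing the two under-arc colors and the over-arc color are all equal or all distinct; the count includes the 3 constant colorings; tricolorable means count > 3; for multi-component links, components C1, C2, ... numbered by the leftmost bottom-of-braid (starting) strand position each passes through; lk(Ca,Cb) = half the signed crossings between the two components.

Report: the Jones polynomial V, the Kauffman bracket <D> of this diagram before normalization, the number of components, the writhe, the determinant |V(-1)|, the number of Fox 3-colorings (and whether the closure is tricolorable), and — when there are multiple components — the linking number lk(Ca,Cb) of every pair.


V(q) = -q^-9 + q^-8 - 2q^-7 + 3q^-6 - 2q^-5 + 2q^-4 - q^-3 + q^-2
bracket: A^-10 - A^-6 + 2A^-2 - 2A^2 + 3A^6 - 2A^10 + A^14 - A^18, w = -6
1 component, writhe -6, over 12 crossings
det 13, colorings 3 of 3^12 — not tricolorable
observation: |V(-1)| = 13: so not tricolorable, since 3 does not divide 13


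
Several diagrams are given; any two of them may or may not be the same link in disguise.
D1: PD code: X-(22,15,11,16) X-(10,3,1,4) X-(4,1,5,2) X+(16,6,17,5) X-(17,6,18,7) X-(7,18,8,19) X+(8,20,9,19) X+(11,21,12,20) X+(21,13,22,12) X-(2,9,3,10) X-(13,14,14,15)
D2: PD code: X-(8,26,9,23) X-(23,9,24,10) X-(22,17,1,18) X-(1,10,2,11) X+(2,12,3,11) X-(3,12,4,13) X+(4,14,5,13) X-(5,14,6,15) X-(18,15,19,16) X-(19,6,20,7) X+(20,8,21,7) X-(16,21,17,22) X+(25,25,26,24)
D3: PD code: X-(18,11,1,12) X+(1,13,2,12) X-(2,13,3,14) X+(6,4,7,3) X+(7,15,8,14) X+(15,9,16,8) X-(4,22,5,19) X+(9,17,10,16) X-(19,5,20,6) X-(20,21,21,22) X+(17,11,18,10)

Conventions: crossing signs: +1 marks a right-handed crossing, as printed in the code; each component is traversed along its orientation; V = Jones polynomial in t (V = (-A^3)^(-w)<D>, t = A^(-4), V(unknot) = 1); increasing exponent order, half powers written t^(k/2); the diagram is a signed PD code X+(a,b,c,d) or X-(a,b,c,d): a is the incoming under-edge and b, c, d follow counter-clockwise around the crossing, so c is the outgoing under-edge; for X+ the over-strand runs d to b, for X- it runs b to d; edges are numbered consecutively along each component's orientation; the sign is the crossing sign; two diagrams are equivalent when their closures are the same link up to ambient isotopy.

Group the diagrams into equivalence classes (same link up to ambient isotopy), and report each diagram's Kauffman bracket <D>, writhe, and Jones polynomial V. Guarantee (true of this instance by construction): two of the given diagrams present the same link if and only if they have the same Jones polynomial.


equivalence classes: {D1} | {D2} | {D3}
D1 (bracket A^-7 + A^-3 + A - A^9; 11 crossings at w = -3): V = t^(-9/2) - t^(-5/2) - t^(-3/2) - t^(-1/2)
D2 (bracket A^-9 + 2A^-1 - A^3 + A^7 - A^11; 13 crossings at w = -5): V = t^(-13/2) - t^(-11/2) + t^(-9/2) - 2t^(-7/2) - t^(-3/2)
D3 (bracket -A^-11 + A^-7 - A^-3 + 2A + A^9; 11 crossings at w = +1): V = -t^(-3/2) - 2t^(1/2) + t^(3/2) - t^(5/2) + t^(7/2)
key observation: 3 classes among 3 diagrams; unequal V(t) rules out equality


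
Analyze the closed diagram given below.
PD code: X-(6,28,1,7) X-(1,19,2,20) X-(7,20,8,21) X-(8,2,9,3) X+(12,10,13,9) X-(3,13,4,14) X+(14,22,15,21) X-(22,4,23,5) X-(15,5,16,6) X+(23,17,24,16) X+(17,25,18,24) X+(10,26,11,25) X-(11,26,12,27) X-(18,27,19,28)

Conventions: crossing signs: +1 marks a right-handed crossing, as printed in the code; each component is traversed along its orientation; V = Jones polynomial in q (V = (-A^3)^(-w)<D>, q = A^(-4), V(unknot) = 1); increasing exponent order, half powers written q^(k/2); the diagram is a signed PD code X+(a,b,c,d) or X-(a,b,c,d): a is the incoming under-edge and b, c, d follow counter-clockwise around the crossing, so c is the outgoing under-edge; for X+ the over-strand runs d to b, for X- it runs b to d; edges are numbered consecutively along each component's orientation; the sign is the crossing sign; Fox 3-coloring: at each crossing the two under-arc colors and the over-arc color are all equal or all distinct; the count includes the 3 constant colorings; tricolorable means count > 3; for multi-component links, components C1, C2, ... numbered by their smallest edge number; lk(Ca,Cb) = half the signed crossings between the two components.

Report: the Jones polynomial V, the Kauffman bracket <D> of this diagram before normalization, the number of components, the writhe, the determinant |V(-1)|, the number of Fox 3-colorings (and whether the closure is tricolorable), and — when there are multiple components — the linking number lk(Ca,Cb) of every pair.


Jones polynomial: V(q) = -q^(-15/2) + q^(-13/2) - 2q^(-11/2) + 2q^(-9/2) - 2q^(-7/2) + q^(-5/2) - q^(-3/2)
<D> = -A^-6 + A^-2 - 2A^2 + 2A^6 - 2A^10 + A^14 - A^18; writhe -4
components 2, writhe -4 (14 crossings)
linking number lk(C1,C2) = -3
3-colorings: 3 of 3^14, det 10 — not tricolorable
note: det 10 = |V(-1)|; not divisible by 3, so not tricolorable


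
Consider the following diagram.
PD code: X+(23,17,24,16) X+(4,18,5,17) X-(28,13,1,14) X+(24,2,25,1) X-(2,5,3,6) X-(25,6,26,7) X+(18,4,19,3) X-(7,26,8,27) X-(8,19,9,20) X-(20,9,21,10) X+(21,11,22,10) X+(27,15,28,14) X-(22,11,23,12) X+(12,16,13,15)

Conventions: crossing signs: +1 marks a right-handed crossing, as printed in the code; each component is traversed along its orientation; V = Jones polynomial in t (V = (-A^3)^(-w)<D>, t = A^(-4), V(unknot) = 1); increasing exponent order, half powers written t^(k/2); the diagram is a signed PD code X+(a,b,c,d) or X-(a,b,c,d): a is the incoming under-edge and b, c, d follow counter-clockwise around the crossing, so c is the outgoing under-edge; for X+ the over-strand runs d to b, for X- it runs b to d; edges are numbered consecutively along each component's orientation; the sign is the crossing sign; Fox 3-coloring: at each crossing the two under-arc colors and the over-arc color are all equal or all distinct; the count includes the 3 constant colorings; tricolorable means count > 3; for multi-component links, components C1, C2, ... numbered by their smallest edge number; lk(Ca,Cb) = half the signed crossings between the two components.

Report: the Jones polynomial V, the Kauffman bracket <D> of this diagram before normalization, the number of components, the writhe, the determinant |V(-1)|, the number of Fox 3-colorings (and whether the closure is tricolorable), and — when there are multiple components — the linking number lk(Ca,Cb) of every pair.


V(t) = t^-4 - t^-3 + t^-2 - 2t^-1 + 2 - t + t^2
bracket: A^-8 - A^-4 + 2 - 2A^4 + A^8 - A^12 + A^16, w = 0
1 component, writhe 0, over 14 crossings
det 9, colorings 9 of 3^14 — tricolorable
observation: V spans 6 powers of t: at least 6 crossings in any diagram


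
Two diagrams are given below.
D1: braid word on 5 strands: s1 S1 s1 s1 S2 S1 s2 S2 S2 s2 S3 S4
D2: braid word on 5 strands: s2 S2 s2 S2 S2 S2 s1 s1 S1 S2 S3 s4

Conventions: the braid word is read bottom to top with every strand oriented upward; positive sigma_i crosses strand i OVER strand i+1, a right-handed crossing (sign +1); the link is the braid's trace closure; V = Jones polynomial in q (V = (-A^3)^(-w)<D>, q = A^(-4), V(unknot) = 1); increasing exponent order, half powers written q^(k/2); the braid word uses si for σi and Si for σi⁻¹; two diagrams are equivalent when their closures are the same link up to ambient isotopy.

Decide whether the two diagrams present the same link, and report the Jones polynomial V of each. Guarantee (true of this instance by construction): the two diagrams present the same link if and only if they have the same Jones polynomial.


equivalent: no
D1 (bracket A^-6; 12 crossings at w = -2): V = 1
V(D2) = -q^-4 + q^-3 + q^-1  (w -2, c 12, <D> = A^-2 + A^6 - A^10)
key observation: comparing 2 Jones polynomials yields 2 groups


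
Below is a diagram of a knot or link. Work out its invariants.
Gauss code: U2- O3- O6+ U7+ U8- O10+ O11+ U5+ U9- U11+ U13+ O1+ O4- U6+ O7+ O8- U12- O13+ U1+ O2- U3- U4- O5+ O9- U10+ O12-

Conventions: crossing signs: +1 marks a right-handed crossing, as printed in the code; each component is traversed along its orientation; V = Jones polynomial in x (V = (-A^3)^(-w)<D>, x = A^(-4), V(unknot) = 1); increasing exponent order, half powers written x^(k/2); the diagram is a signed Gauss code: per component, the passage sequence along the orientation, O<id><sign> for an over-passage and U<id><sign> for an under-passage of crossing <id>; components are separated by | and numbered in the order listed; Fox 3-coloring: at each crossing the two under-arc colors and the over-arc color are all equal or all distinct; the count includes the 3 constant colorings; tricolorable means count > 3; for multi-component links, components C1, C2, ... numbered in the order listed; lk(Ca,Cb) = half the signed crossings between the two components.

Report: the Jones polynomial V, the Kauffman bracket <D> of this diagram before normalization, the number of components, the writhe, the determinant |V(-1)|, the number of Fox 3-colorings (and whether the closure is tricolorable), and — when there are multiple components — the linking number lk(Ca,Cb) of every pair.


Jones polynomial: V(x) = -x^-3 + 2x^-2 - 2x^-1 + 3 - 2x + 2x^2 - x^3
<D> = A^-9 - 2A^-5 + 2A^-1 - 3A^3 + 2A^7 - 2A^11 + A^15; writhe +1
components 1, writhe +1 (13 crossings)
3-colorings: 3 of 3^13, det 13 — not tricolorable
note: V is palindromic (span 6, det 13): x -> 1/x fixes it; necessary, not sufficient, for amphichirality


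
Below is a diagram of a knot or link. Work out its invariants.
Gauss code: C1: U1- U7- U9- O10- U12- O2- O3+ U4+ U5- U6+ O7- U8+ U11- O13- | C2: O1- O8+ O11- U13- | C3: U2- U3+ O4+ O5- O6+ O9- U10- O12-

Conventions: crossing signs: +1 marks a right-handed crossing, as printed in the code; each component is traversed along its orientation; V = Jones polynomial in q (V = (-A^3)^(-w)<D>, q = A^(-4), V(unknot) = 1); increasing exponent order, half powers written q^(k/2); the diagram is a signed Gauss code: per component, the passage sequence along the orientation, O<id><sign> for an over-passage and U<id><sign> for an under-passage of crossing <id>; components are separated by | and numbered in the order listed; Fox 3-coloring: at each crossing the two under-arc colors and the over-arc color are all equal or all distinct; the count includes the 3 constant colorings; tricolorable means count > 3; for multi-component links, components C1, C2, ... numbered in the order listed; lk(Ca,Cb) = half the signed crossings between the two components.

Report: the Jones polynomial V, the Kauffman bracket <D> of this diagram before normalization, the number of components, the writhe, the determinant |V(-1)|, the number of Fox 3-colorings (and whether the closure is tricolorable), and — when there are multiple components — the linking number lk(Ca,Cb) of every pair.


Jones polynomial: V(q) = q^-5 + 2q^-3 + q^-1
<D> = -A^-11 - 2A^-3 - A^5; writhe -5
components 3, writhe -5 (13 crossings)
linking number lk(C1,C2) = -1
lk(C1,C3): -1
lk(C2,C3) = 0
3-colorings: 3 of 3^13, det 4 — not tricolorable
note: det 4 = |V(-1)|; not divisible by 3, so not tricolorable


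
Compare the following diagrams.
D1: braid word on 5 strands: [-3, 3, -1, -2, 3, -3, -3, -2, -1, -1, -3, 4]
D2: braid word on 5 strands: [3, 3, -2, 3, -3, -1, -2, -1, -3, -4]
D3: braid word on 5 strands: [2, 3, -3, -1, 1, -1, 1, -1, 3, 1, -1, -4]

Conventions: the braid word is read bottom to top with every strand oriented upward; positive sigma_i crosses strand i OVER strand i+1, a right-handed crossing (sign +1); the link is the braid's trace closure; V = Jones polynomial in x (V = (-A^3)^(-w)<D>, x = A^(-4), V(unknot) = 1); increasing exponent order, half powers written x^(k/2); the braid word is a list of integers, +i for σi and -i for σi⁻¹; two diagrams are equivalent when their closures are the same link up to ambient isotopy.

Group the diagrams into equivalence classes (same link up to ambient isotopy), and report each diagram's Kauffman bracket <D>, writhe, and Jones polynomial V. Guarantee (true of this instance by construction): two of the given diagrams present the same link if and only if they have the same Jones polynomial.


equivalence classes: {D1} | {D2} | {D3}
D1 (bracket A^-10 + 2A^-2 - 2A^2 + A^6 - 2A^10 + A^14; 12 crossings at w = -6): V = x^-8 - 2x^-7 + x^-6 - 2x^-5 + 2x^-4 + x^-2
V(D2) = -x^-4 + x^-3 + x^-1  (w -4, c 10, <D> = A^-8 + 1 - A^4)
D3 (bracket 1; 12 crossings at w = 0): V = 1
key observation: 3 values of V(x) split the 3 diagrams


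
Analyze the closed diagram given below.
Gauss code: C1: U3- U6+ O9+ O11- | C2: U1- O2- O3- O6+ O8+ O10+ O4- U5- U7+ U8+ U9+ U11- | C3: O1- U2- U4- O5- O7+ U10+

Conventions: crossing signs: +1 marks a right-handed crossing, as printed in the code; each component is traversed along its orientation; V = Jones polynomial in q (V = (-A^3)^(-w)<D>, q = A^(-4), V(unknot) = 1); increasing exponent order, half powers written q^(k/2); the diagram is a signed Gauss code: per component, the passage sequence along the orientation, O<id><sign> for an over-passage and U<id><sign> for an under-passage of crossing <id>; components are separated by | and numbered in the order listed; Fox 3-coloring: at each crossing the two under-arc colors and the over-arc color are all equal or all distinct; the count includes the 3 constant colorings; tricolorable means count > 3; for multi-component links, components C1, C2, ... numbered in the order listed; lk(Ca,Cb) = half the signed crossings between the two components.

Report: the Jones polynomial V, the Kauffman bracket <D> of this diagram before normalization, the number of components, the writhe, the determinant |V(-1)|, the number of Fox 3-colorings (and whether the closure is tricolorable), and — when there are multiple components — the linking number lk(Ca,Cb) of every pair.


V = q^-3 + q^-2 + q^-1 + 1
<D> = -A^-3 - A - A^5 - A^9 (w = -1)
3 components over 11 crossings, w = -1
lk(C1,C2): 0
lk(C1,C3) = 0
linking number lk(C2,C3) = -1
9 Fox colorings among 3^11, |V(-1)| = 0: tricolorable
why: the 3 component pairs carry total linking -1


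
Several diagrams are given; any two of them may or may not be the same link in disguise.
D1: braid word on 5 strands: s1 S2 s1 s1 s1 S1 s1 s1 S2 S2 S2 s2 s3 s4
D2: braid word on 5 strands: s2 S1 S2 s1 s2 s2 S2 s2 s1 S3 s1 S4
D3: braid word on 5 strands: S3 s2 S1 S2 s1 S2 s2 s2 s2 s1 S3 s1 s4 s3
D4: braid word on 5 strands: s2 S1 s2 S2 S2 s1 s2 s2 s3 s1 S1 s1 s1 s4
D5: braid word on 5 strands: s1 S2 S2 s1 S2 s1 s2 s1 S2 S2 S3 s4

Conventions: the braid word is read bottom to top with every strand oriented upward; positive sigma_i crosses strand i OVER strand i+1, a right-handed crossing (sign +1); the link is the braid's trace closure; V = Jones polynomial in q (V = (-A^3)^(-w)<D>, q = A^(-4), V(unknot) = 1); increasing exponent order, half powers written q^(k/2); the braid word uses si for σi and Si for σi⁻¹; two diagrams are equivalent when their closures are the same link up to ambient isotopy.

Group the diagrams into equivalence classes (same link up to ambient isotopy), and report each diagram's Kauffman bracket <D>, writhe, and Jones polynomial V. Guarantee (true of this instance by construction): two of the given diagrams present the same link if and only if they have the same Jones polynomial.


grouping into links: {D1} | {D2, D3, D4} | {D5}
V(D1) = -q^-2 + 2q^-1 - 2 + 4q - 4q^2 + 4q^3 - 3q^4 + 2q^5 - q^6  (w +4, c 14, <D> = -A^-12 + 2A^-8 - 3A^-4 + 4 - 4A^4 + 4A^8 - 2A^12 + 2A^16 - A^20)
D2 (bracket -A^-18 + A^-14 - A^-10 + 2A^-6 - A^-2 + A^2; 12 crossings at w = +2): V = q - q^2 + 2q^3 - q^4 + q^5 - q^6
D3 (bracket -A^-12 + A^-8 - A^-4 + 2 - A^4 + A^8; 14 crossings at w = +4): V = q - q^2 + 2q^3 - q^4 + q^5 - q^6
D4 (bracket -A^-6 + A^-2 - A^2 + 2A^6 - A^10 + A^14; 14 crossings at w = +6): V = q - q^2 + 2q^3 - q^4 + q^5 - q^6
V(D5) = -q^-3 + 2q^-2 - 2q^-1 + 3 - 2q + 2q^2 - q^3  [12 crossings, <D> = -A^-12 + 2A^-8 - 2A^-4 + 3 - 2A^4 + 2A^8 - A^12, w = 0]
key observation: 3 values of V(q) split the 5 diagrams


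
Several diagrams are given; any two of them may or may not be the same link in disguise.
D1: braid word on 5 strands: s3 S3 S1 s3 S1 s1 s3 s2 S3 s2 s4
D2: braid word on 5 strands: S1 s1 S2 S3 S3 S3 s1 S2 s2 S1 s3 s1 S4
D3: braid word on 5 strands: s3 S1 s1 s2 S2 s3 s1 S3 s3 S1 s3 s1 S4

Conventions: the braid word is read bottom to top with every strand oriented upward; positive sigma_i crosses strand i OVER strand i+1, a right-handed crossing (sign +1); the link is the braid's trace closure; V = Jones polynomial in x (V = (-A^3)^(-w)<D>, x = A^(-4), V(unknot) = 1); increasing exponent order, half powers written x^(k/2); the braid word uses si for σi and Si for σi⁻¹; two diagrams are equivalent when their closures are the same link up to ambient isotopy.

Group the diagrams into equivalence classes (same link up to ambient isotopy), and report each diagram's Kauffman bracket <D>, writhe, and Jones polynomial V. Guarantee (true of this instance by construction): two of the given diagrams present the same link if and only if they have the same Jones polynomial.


equivalence classes: {D1} | {D2} | {D3}
D1 (bracket A^-9 + A^-1 - A^3 + A^7; 11 crossings at w = +3): V = -x^(1/2) + x^(3/2) - x^(5/2) - x^(9/2)
V(D2) = -x^(-5/2) - x^(-1/2)  [13 crossings, <D> = A^-7 + A, w = -3]
V(D3) = -x^(1/2) - x^(3/2) - x^(5/2) + x^(9/2)  (w +3, c 13, <D> = -A^-9 + A^-1 + A^3 + A^7)
observation: 3 values of V(x) split the 3 diagrams


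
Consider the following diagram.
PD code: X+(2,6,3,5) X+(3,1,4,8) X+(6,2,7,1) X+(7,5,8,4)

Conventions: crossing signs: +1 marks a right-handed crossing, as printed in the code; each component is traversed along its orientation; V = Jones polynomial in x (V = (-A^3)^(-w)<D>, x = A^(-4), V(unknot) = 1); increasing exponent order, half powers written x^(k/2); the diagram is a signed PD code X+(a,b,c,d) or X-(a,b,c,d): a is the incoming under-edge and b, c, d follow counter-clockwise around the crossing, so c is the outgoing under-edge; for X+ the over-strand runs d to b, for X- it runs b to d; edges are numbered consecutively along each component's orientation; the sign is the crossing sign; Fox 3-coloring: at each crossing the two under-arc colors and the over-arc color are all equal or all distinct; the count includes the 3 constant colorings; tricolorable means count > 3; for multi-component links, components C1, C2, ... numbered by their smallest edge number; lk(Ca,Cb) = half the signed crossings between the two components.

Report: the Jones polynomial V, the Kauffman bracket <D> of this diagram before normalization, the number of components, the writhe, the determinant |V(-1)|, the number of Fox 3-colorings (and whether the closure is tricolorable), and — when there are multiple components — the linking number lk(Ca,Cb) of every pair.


V(x) = x + x^3 - x^4
bracket: -A^-4 + 1 + A^8, w = +4
1 component, writhe +4, over 4 crossings
det 3, colorings 9 of 3^4 — tricolorable
observation: det 3 = |V(-1)|; divisible by 3, so tricolorable


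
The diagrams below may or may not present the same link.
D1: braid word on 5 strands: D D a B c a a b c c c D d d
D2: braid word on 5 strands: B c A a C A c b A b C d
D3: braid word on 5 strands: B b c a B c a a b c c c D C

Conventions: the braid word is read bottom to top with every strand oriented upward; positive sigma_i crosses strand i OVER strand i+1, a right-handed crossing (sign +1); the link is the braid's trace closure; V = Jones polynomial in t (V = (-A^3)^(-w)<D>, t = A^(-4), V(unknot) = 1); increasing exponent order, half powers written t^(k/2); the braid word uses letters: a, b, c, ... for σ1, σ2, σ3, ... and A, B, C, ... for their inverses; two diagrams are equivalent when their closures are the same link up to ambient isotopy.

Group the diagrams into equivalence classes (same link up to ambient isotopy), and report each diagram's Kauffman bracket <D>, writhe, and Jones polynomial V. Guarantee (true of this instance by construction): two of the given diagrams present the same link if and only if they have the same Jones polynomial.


grouping into links: {D1, D3} | {D2}
V(D1) = t^2 - t^3 + 3t^4 - 3t^5 + 3t^6 - 3t^7 + 2t^8 - t^9  (w +6, c 14, <D> = -A^-18 + 2A^-14 - 3A^-10 + 3A^-6 - 3A^-2 + 3A^2 - A^6 + A^10)
D2 (bracket A^-8 - A^-4 + 1 - A^4 + A^8; 12 crossings at w = 0): V = t^-2 - t^-1 + 1 - t + t^2
V(D3) = t^2 - t^3 + 3t^4 - 3t^5 + 3t^6 - 3t^7 + 2t^8 - t^9  [14 crossings, <D> = -A^-18 + 2A^-14 - 3A^-10 + 3A^-6 - 3A^-2 + 3A^2 - A^6 + A^10, w = +6]
why: V(t) takes 2 values over 3 diagrams, fixing the grouping


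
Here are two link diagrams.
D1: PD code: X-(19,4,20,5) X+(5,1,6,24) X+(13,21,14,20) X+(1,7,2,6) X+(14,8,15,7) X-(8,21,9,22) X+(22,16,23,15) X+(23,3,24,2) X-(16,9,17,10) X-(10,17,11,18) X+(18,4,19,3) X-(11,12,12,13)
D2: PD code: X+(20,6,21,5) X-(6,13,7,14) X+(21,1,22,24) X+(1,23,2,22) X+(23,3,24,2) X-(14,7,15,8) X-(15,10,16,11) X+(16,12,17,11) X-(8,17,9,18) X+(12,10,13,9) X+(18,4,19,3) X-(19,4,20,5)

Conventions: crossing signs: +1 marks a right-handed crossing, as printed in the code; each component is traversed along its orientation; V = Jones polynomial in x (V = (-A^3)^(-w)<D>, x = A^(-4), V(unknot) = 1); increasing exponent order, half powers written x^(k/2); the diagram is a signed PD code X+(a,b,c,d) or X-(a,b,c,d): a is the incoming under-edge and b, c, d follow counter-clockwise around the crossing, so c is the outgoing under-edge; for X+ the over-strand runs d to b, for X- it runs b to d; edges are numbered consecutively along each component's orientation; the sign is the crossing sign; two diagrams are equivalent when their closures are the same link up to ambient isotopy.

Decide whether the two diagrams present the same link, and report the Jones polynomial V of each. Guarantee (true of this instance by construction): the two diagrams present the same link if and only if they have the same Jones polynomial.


same link: no
V(D1) = x^-1 - 1 + 2x - 3x^2 + 3x^3 - 2x^4 + 2x^5 - x^6  [12 crossings, <D> = -A^-18 + 2A^-14 - 2A^-10 + 3A^-6 - 3A^-2 + 2A^2 - A^6 + A^10, w = +2]
V(D2) = -x^-3 + x^-2 - x^-1 + 3 - x + x^2 - x^3  (w +2, c 12, <D> = -A^-6 + A^-2 - A^2 + 3A^6 - A^10 + A^14 - A^18)
note: V(x) takes 2 values over 2 diagrams, fixing the grouping


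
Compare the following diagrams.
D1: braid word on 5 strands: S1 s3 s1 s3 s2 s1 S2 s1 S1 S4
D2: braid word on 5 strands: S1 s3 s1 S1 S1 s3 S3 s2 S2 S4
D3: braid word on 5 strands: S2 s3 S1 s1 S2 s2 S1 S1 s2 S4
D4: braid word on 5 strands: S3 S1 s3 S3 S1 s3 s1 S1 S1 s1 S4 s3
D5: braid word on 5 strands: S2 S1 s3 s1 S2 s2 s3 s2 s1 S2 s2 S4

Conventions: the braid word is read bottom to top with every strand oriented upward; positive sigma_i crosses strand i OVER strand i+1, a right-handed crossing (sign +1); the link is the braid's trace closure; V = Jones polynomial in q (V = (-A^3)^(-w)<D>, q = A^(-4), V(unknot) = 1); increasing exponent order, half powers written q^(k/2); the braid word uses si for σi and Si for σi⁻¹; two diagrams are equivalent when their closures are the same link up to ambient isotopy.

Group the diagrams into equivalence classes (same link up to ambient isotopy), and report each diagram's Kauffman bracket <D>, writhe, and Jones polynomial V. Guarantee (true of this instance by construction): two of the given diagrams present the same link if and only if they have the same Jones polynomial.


grouping into links: {D1, D5} | {D2, D3, D4}
V(D1) = 1 + q + q^2 + q^3  (w +2, c 10, <D> = A^-6 + A^-2 + A^2 + A^6)
V(D2) = q^-3 + q^-2 + q^-1 + 1  [10 crossings, <D> = A^-6 + A^-2 + A^2 + A^6, w = -2]
D3 (bracket A^-6 + A^-2 + A^2 + A^6; 10 crossings at w = -2): V = q^-3 + q^-2 + q^-1 + 1
D4 (bracket A^-6 + A^-2 + A^2 + A^6; 12 crossings at w = -2): V = q^-3 + q^-2 + q^-1 + 1
V(D5) = 1 + q + q^2 + q^3  [12 crossings, <D> = A^-6 + A^-2 + A^2 + A^6, w = +2]
key observation: 2 classes among 5 diagrams; unequal V(q) rules out equality


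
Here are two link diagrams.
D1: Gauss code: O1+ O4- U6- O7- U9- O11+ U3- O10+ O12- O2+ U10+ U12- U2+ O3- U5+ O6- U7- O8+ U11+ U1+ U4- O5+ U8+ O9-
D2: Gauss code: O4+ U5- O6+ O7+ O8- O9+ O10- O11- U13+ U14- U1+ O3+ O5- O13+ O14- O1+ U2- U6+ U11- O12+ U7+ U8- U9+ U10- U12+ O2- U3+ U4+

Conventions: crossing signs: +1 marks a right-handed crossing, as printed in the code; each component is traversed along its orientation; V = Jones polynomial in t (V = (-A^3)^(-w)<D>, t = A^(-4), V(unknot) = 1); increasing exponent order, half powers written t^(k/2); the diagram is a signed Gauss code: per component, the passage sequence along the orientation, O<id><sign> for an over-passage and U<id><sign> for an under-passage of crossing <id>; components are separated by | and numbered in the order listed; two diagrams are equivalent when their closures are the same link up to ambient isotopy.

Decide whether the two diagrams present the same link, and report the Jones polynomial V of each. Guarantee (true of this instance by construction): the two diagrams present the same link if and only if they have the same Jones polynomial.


equivalent: no
V(D1) = -t^-3 + 2t^-2 - 2t^-1 + 3 - 2t + 2t^2 - t^3  (w 0, c 12, <D> = -A^-12 + 2A^-8 - 2A^-4 + 3 - 2A^4 + 2A^8 - A^12)
V(D2) = 1  [14 crossings, <D> = A^6, w = +2]
key observation: 2 classes among 2 diagrams; unequal V(t) rules out equality


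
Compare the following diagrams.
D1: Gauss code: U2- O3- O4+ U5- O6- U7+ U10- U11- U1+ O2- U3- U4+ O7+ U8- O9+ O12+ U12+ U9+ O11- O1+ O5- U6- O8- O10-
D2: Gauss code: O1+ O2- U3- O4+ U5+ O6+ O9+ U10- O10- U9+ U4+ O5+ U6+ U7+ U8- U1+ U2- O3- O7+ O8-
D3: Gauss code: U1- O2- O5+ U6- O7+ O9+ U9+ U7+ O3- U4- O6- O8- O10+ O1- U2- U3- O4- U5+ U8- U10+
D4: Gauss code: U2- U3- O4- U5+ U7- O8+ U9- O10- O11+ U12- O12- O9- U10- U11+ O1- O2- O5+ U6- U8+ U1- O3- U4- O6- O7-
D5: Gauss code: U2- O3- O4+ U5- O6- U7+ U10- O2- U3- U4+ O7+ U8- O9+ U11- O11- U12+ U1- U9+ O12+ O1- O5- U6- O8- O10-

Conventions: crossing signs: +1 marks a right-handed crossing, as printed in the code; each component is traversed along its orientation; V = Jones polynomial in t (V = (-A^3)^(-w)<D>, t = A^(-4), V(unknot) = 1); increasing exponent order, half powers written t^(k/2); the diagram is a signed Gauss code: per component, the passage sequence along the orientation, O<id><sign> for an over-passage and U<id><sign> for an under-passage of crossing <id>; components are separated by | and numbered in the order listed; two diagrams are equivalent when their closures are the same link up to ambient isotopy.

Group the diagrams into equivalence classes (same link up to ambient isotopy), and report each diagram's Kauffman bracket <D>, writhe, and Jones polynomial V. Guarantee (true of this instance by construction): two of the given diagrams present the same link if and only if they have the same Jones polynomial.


equivalence classes: {D1, D3, D4, D5} | {D2}
D1 (bracket A^-2 - A^2 + 2A^6 - A^10 + A^14 - A^18; 12 crossings at w = -2): V = -t^-6 + t^-5 - t^-4 + 2t^-3 - t^-2 + t^-1
V(D2) = t + t^3 - t^4  (w +2, c 10, <D> = -A^-10 + A^-6 + A^2)
D3 (bracket A^-2 - A^2 + 2A^6 - A^10 + A^14 - A^18; 10 crossings at w = -2): V = -t^-6 + t^-5 - t^-4 + 2t^-3 - t^-2 + t^-1
V(D4) = -t^-6 + t^-5 - t^-4 + 2t^-3 - t^-2 + t^-1  (w -6, c 12, <D> = A^-14 - A^-10 + 2A^-6 - A^-2 + A^2 - A^6)
V(D5) = -t^-6 + t^-5 - t^-4 + 2t^-3 - t^-2 + t^-1  [12 crossings, <D> = A^-8 - A^-4 + 2 - A^4 + A^8 - A^12, w = -4]
observation: 2 classes among 5 diagrams; unequal V(t) rules out equality


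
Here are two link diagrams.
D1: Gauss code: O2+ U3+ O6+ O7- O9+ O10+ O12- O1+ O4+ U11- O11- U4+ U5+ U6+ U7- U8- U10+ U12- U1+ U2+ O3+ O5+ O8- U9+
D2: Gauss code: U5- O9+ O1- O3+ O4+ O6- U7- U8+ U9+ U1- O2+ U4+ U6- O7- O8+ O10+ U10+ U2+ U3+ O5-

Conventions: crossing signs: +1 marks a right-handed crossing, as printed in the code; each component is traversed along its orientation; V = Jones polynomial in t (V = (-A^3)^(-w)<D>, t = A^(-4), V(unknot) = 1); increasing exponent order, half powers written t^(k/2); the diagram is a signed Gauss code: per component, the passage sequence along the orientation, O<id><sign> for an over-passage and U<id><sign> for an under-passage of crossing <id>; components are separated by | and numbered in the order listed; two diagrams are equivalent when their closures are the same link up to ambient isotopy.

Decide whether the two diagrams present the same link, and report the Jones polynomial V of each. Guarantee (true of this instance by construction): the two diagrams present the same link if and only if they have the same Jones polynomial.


same link: no
V(D1) = t + t^3 - t^4  [12 crossings, <D> = -A^-4 + 1 + A^8, w = +4]
V(D2) = 1  [10 crossings, <D> = A^6, w = +2]
insight: 2 values of V(t) split the 2 diagrams


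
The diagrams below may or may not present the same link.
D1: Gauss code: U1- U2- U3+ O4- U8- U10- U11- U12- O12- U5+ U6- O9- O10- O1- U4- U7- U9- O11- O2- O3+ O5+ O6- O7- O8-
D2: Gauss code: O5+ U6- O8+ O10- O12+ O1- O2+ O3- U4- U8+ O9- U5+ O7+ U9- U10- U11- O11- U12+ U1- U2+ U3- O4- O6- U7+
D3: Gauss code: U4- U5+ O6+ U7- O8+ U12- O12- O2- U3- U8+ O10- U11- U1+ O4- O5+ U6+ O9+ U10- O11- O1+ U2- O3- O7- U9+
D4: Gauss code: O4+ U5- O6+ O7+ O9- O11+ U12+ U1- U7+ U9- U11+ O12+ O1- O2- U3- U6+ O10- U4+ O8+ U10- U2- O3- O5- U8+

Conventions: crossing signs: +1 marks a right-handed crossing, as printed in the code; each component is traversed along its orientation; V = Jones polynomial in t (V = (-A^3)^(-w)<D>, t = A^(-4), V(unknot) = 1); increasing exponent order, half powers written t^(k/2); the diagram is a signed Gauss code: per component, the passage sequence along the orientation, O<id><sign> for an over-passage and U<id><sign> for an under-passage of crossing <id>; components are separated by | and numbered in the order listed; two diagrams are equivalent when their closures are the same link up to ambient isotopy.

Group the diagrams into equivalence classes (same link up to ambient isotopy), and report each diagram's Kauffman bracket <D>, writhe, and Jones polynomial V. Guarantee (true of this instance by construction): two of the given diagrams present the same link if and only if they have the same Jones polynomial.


classes: {D1} | {D2, D3, D4}
V(D1) = -t^-7 + t^-6 - t^-5 + t^-4 + t^-2  [12 crossings, <D> = A^-16 + A^-8 - A^-4 + 1 - A^4, w = -8]
V(D2) = t^-4 - t^-3 + t^-2 - 2t^-1 + 2 - t + t^2  [12 crossings, <D> = A^-14 - A^-10 + 2A^-6 - 2A^-2 + A^2 - A^6 + A^10, w = -2]
V(D3) = t^-4 - t^-3 + t^-2 - 2t^-1 + 2 - t + t^2  (w -2, c 12, <D> = A^-14 - A^-10 + 2A^-6 - 2A^-2 + A^2 - A^6 + A^10)
V(D4) = t^-4 - t^-3 + t^-2 - 2t^-1 + 2 - t + t^2  (w 0, c 12, <D> = A^-8 - A^-4 + 2 - 2A^4 + A^8 - A^12 + A^16)
note: 2 classes among 4 diagrams; unequal V(t) rules out equality


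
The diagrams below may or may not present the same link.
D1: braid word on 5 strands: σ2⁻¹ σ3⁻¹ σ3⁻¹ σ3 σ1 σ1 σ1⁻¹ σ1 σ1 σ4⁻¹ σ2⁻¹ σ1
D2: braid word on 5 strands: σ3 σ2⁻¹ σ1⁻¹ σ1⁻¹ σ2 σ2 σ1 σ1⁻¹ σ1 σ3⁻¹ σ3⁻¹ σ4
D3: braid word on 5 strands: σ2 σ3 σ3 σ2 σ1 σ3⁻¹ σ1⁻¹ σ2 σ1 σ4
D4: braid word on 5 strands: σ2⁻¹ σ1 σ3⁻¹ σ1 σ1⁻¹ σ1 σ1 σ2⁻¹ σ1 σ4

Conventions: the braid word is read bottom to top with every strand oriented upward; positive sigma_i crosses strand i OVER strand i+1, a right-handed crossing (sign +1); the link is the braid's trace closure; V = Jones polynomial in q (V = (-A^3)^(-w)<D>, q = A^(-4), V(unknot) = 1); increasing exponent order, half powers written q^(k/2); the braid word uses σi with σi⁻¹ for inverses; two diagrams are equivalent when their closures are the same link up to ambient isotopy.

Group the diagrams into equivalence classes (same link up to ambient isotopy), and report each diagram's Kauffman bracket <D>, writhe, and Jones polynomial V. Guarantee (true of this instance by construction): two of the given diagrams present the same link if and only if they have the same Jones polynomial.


grouping into links: {D1, D4} | {D2} | {D3}
V(D1) = q^-1 - 1 + 2q - 2q^2 + 2q^3 - 2q^4 + q^5  (w 0, c 12, <D> = A^-20 - 2A^-16 + 2A^-12 - 2A^-8 + 2A^-4 - 1 + A^4)
V(D2) = q^-2 - q^-1 + 1 - q + q^2  (w 0, c 12, <D> = A^-8 - A^-4 + 1 - A^4 + A^8)
V(D3) = q - q^2 + 2q^3 - q^4 + q^5 - q^6  [10 crossings, <D> = -A^-6 + A^-2 - A^2 + 2A^6 - A^10 + A^14, w = +6]
D4 (bracket A^-14 - 2A^-10 + 2A^-6 - 2A^-2 + 2A^2 - A^6 + A^10; 10 crossings at w = +2): V = q^-1 - 1 + 2q - 2q^2 + 2q^3 - 2q^4 + q^5
key observation: comparing 4 Jones polynomials yields 3 groups
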